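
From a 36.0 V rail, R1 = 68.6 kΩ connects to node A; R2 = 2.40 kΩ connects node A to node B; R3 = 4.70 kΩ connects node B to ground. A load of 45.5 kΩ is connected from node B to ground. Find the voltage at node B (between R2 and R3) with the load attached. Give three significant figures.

At node B, R3 is in parallel with the load: R3‖R_L = 4.260 kΩ.
Below node A the resistance is R2 + (R3‖R_L) = 6.660 kΩ, so V_A = 36.0 × 6.660/75.26 = 3.186 V.
Then V_B = V_A × (R3‖R_L)/(R2 + R3‖R_L) = 3.186 × 4.260/6.660 = 2.04 V.

V ≈ 2.04 V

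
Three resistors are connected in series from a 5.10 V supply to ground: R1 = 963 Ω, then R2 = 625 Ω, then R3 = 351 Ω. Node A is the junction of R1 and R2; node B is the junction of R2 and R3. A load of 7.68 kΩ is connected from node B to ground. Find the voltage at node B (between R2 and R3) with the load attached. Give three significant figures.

At node B, R3 is in parallel with the load: R3‖R_L = 335.7 Ω.
Below node A the resistance is R2 + (R3‖R_L) = 960.7 Ω, so V_A = 5.10 × 960.7/1924 = 2.547 V.
Then V_B = V_A × (R3‖R_L)/(R2 + R3‖R_L) = 2.547 × 335.7/960.7 = 0.890 V.

V ≈ 0.890 V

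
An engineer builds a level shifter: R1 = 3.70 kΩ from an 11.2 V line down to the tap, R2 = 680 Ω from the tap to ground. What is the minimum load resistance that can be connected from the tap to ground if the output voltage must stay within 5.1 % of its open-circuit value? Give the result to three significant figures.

R_L(min) ≈ 10.7 kΩ

Output resistance R_th = R1‖R2 = (3700 × 680)/4380 = 574.4 Ω.
The fractional drop is R_th/(R_th + R_L); requiring this ≤ 0.0510 gives R_L ≥ R_th(1/0.0510 − 1) = 574.4 × 18.61 = 10.7 kΩ.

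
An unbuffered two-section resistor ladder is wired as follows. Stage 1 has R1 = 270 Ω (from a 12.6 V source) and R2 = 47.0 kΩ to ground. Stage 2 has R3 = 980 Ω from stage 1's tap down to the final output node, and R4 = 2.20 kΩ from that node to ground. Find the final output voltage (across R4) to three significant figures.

Stage 2 presents R3+R4 = 3180 Ω as a load on stage 1's tap.
Stage 1's lower leg becomes R2‖(R3+R4) = 2978 Ω, so V_mid = 12.6 × 2978/3248 = 11.55 V.
Stage 2 is itself unloaded: V_out = V_mid × R4/(R3+R4) = 11.55 × 2200/3180 = 7.99 V.

V_out ≈ 7.99 V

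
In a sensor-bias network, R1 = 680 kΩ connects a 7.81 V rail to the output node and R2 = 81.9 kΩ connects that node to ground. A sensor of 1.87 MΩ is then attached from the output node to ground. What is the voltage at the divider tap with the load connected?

The load sits in parallel with R2: R2‖R_L = (81.9 × 1870) / (81.9 + 1870) = 78.46 kΩ.
V_out = 7.81 × 78.46 / (680 + 78.46) = 7.81 × 78.46/758.5 = 0.808 V.

V_out ≈ 0.808 V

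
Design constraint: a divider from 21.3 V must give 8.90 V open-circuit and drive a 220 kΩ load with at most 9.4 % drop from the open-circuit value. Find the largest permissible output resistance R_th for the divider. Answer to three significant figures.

Loading drop = R_th/(R_th + R_L) ≤ 0.0940, so R_th ≤ R_L · ε/(1−ε) = 220 kΩ × 0.0940/0.9060 = 22.8 kΩ.

R_th ≤ 22.8 kΩ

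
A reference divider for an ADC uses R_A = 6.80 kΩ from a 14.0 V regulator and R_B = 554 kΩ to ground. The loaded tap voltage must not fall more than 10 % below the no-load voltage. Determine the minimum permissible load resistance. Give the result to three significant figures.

R_L(min) ≈ 60.5 kΩ

Output resistance R_th = R_A‖R_B = (6.80 × 554)/560.8 = 6.718 kΩ.
The fractional drop is R_th/(R_th + R_L); requiring this ≤ 0.100 gives R_L ≥ R_th(1/0.100 − 1) = 6.718 × 9.000 = 60.5 kΩ.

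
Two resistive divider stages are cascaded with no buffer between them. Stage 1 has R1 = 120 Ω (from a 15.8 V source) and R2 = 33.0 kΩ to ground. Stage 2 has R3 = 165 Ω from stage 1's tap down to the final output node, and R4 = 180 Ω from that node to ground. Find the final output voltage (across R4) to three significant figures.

V_out ≈ 6.10 V

Stage 2 presents R3+R4 = 345.0 Ω as a load on stage 1's tap.
Stage 1's lower leg becomes R2‖(R3+R4) = 341.4 Ω, so V_mid = 15.8 × 341.4/461.4 = 11.69 V.
Stage 2 is itself unloaded: V_out = V_mid × R4/(R3+R4) = 11.69 × 180/345.0 = 6.10 V.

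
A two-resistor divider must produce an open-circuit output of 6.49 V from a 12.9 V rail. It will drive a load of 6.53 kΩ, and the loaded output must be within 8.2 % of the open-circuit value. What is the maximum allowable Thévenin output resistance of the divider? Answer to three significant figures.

R_th ≤ 583 Ω

Loading drop = R_th/(R_th + R_L) ≤ 0.0820, so R_th ≤ R_L · ε/(1−ε) = 6.53 kΩ × 0.0820/0.9180 = 583 Ω.
(Any R1, R2 with R2/(R1+R2) = 0.503 and R1‖R2 ≤ 583 Ω will meet the spec.)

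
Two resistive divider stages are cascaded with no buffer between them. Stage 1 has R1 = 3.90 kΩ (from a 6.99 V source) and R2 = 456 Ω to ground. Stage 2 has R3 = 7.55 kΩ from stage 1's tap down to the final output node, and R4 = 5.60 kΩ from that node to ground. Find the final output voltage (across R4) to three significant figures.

V_out ≈ 0.302 V

Stage 2 presents R3+R4 = 13150 Ω as a load on stage 1's tap.
Stage 1's lower leg becomes R2‖(R3+R4) = 440.7 Ω, so V_mid = 6.99 × 440.7/4341 = 0.7097 V.
Stage 2 is itself unloaded: V_out = V_mid × R4/(R3+R4) = 0.7097 × 5600/13150 = 0.302 V.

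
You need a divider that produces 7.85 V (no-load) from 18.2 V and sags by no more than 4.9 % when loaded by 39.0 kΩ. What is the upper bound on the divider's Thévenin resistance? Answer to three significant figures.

Loading drop = R_th/(R_th + R_L) ≤ 0.0490, so R_th ≤ R_L · ε/(1−ε) = 39.0 kΩ × 0.0490/0.9510 = 2.01 kΩ.
(Any R1, R2 with R2/(R1+R2) = 0.431 and R1‖R2 ≤ 2.01 kΩ will meet the spec.)

R_th ≤ 2.01 kΩ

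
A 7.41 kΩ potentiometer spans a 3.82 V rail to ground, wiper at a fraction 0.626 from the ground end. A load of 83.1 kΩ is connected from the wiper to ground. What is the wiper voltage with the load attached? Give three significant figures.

V ≈ 2.34 V

The wiper splits the pot into (1−α)R = 2.771 kΩ above and αR = 4.639 kΩ below.
Lower section ‖ load = 4.393 kΩ.
V_wiper = 3.82 × 4.393/(2.771 + 4.393) = 2.34 V.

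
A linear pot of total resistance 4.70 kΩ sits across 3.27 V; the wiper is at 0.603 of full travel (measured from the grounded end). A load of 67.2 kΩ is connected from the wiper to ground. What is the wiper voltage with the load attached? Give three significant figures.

V ≈ 1.94 V

The wiper splits the pot into (1−α)R = 1.866 kΩ above and αR = 2.834 kΩ below.
Lower section ‖ load = 2.719 kΩ.
V_wiper = 3.27 × 2.719/(1.866 + 2.719) = 1.94 V.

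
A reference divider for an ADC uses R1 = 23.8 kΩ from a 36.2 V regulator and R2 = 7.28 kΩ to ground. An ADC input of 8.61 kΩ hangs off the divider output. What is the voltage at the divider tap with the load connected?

The load sits in parallel with R2: R2‖R_L = (7.28 × 8.61) / (7.28 + 8.61) = 3.945 kΩ.
V_out = 36.2 × 3.945 / (23.8 + 3.945) = 36.2 × 3.945/27.74 = 5.15 V.

V_out ≈ 5.15 V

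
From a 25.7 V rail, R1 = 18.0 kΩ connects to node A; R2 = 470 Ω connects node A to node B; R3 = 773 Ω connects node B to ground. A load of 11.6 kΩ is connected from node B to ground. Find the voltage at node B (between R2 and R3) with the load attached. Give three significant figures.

V ≈ 0.970 V

At node B, R3 is in parallel with the load: R3‖R_L = 724.7 Ω.
Below node A the resistance is R2 + (R3‖R_L) = 1195 Ω, so V_A = 25.7 × 1195/19190 = 1.600 V.
Then V_B = V_A × (R3‖R_L)/(R2 + R3‖R_L) = 1.600 × 724.7/1195 = 0.970 V.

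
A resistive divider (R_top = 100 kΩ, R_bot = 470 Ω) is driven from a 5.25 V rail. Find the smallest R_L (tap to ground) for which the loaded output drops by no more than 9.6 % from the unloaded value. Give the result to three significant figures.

Output resistance R_th = R_top‖R_bot = (100000 × 470)/100500 = 467.8 Ω.
The fractional drop is R_th/(R_th + R_L); requiring this ≤ 0.0960 gives R_L ≥ R_th(1/0.0960 − 1) = 467.8 × 9.417 = 4.41 kΩ.

R_L(min) ≈ 4.41 kΩ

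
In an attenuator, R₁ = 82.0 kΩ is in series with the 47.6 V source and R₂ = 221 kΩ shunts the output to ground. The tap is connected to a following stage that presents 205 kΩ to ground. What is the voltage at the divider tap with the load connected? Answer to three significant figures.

The load sits in parallel with R₂: R₂‖R_L = (221 × 205) / (221 + 205) = 106.3 kΩ.
V_out = 47.6 × 106.3 / (82.0 + 106.3) = 47.6 × 106.3/188.3 = 26.9 V.

V_out ≈ 26.9 V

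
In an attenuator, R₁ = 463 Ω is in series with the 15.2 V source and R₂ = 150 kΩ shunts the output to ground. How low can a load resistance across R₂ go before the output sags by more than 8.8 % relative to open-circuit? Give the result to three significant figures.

R_L(min) ≈ 4.78 kΩ

Output resistance R_th = R₁‖R₂ = (463 × 150000)/150500 = 461.6 Ω.
The fractional drop is R_th/(R_th + R_L); requiring this ≤ 0.0880 gives R_L ≥ R_th(1/0.0880 − 1) = 461.6 × 10.36 = 4.78 kΩ.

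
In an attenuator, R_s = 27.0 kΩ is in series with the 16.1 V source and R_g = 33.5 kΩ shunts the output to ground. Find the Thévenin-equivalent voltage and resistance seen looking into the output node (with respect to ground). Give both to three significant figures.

V_th = 8.91 V, R_th = 15.0 kΩ

V_th is the open-circuit tap voltage: 16.1 × 33.5/(27.0 + 33.5) = 8.91 V.
With the supply zeroed, R_s and R_g appear in parallel from the tap: R_th = R_s‖R_g = (27.0 × 33.5)/60.50 = 15.0 kΩ.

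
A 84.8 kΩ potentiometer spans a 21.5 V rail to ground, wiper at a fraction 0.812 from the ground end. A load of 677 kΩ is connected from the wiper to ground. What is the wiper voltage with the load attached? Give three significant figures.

The wiper splits the pot into (1−α)R = 15.94 kΩ above and αR = 68.86 kΩ below.
Lower section ‖ load = 62.50 kΩ.
V_wiper = 21.5 × 62.50/(15.94 + 62.50) = 17.1 V.

V ≈ 17.1 V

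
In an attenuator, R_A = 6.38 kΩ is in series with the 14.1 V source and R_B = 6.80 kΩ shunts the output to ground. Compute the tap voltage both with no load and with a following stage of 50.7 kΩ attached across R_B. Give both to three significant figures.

Unloaded: 7.27 V; loaded: 6.83 V

Open-circuit: V = 14.1 × 6.80/(6.38 + 6.80) = 7.27 V.
With the load, R_B becomes R_B‖R_L = 5.996 kΩ, so V = 14.1 × 5.996/12.38 = 6.83 V.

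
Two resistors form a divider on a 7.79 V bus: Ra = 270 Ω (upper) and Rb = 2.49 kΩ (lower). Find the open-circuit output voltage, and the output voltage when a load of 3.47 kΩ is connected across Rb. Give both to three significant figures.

Unloaded: 7.03 V; loaded: 6.57 V

Open-circuit: V = 7.79 × 2490/(270 + 2490) = 7.03 V.
With the load, Rb becomes Rb‖R_L = 1450 Ω, so V = 7.79 × 1450/1720 = 6.57 V.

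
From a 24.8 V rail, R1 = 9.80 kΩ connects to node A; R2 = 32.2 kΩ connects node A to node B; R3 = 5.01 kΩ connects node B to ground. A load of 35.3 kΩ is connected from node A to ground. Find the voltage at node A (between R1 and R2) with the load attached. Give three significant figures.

V ≈ 16.1 V

Below node A the series string R2+R3 = 37.21 kΩ sits in parallel with the 35.3 kΩ load: 18.11 kΩ.
V_A = 24.8 × 18.11/(9.80 + 18.11) = 16.1 V.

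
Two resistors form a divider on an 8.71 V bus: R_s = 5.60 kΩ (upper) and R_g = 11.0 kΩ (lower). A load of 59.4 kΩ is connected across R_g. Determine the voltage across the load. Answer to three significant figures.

The load sits in parallel with R_g: R_g‖R_L = (11.0 × 59.4) / (11.0 + 59.4) = 9.281 kΩ.
V_out = 8.71 × 9.281 / (5.60 + 9.281) = 8.71 × 9.281/14.88 = 5.43 V.
(Unloaded it would have been 5.77 V.)

V_out ≈ 5.43 V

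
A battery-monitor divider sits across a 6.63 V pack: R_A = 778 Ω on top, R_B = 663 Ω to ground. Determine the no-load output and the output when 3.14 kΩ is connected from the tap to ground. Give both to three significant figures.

Open-circuit: V = 6.63 × 663/(778 + 663) = 3.05 V.
With the load, R_B becomes R_B‖R_L = 547.4 Ω, so V = 6.63 × 547.4/1325 = 2.74 V.

Unloaded: 3.05 V; loaded: 2.74 V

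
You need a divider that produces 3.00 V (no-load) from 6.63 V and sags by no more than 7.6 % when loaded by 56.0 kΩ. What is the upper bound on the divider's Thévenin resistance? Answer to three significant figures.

R_th ≤ 4.61 kΩ

Loading drop = R_th/(R_th + R_L) ≤ 0.0760, so R_th ≤ R_L · ε/(1−ε) = 56.0 kΩ × 0.0760/0.9240 = 4.61 kΩ.
(Any R1, R2 with R2/(R1+R2) = 0.452 and R1‖R2 ≤ 4.61 kΩ will meet the spec.)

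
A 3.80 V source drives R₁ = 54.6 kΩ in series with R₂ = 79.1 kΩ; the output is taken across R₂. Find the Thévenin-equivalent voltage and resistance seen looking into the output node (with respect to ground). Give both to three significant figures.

V_th is the open-circuit tap voltage: 3.80 × 79.1/(54.6 + 79.1) = 2.25 V.
With the supply zeroed, R₁ and R₂ appear in parallel from the tap: R_th = R₁‖R₂ = (54.6 × 79.1)/133.7 = 32.3 kΩ.

V_th = 2.25 V, R_th = 32.3 kΩ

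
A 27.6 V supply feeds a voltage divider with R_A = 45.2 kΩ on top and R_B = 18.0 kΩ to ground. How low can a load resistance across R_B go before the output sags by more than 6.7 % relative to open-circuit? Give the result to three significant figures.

R_L(min) ≈ 179 kΩ

Output resistance R_th = R_A‖R_B = (45.2 × 18.0)/63.20 = 12.87 kΩ.
The fractional drop is R_th/(R_th + R_L); requiring this ≤ 0.0670 gives R_L ≥ R_th(1/0.0670 − 1) = 12.87 × 13.93 = 179 kΩ.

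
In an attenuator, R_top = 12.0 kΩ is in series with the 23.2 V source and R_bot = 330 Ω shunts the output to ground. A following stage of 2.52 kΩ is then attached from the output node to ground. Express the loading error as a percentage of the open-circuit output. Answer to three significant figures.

Unloaded V = 23.2 × 330/12330 = 0.62092 V.
Loaded: R_bot‖R_L = 291.8 Ω, giving V = 23.2 × 291.8/12290 = 0.55073 V.
Drop = (0.62092 − 0.55073) / 0.62092 = 11.3 %.

11.3 %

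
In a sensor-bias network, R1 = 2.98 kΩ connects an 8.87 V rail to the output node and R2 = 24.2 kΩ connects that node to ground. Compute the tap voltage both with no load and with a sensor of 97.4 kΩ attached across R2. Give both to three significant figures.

Open-circuit: V = 8.87 × 24.2/(2.98 + 24.2) = 7.90 V.
With the load, R2 becomes R2‖R_L = 19.38 kΩ, so V = 8.87 × 19.38/22.36 = 7.69 V.

Unloaded: 7.90 V; loaded: 7.69 V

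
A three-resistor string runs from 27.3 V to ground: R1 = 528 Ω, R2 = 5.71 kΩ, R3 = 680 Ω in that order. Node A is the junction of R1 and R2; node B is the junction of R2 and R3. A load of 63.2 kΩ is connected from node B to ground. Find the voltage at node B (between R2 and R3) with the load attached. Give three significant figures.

V ≈ 2.66 V

At node B, R3 is in parallel with the load: R3‖R_L = 672.8 Ω.
Below node A the resistance is R2 + (R3‖R_L) = 6383 Ω, so V_A = 27.3 × 6383/6911 = 25.21 V.
Then V_B = V_A × (R3‖R_L)/(R2 + R3‖R_L) = 25.21 × 672.8/6383 = 2.66 V.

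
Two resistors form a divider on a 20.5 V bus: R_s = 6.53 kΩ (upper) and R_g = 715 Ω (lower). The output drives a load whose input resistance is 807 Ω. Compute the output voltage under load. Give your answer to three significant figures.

V_out ≈ 1.12 V

The load sits in parallel with R_g: R_g‖R_L = (715 × 807) / (715 + 807) = 379.1 Ω.
V_out = 20.5 × 379.1 / (6530 + 379.1) = 20.5 × 379.1/6909 = 1.12 V.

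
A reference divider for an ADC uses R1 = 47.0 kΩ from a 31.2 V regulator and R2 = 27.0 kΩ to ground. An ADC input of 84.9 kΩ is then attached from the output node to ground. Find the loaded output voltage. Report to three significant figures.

V_out ≈ 9.47 V

The load sits in parallel with R2: R2‖R_L = (27.0 × 84.9) / (27.0 + 84.9) = 20.49 kΩ.
V_out = 31.2 × 20.49 / (47.0 + 20.49) = 31.2 × 20.49/67.49 = 9.47 V.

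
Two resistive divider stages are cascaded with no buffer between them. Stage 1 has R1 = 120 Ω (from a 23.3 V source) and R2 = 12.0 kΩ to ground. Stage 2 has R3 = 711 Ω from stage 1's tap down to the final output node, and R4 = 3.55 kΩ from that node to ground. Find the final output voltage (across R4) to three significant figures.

V_out ≈ 18.7 V

Stage 2 presents R3+R4 = 4261 Ω as a load on stage 1's tap.
Stage 1's lower leg becomes R2‖(R3+R4) = 3144 Ω, so V_mid = 23.3 × 3144/3264 = 22.44 V.
Stage 2 is itself unloaded: V_out = V_mid × R4/(R3+R4) = 22.44 × 3550/4261 = 18.7 V.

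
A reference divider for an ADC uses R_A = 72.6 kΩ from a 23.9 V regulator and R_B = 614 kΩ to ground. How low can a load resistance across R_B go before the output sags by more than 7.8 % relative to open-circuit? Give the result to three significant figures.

R_L(min) ≈ 767 kΩ

Output resistance R_th = R_A‖R_B = (72.6 × 614)/686.6 = 64.92 kΩ.
The fractional drop is R_th/(R_th + R_L); requiring this ≤ 0.0780 gives R_L ≥ R_th(1/0.0780 − 1) = 64.92 × 11.82 = 767 kΩ.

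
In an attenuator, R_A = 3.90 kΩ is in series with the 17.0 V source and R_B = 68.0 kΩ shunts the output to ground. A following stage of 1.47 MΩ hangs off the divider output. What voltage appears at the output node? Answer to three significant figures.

The load sits in parallel with R_B: R_B‖R_L = (68.0 × 1470) / (68.0 + 1470) = 64.99 kΩ.
V_out = 17.0 × 64.99 / (3.90 + 64.99) = 17.0 × 64.99/68.89 = 16.0 V.

V_out ≈ 16.0 V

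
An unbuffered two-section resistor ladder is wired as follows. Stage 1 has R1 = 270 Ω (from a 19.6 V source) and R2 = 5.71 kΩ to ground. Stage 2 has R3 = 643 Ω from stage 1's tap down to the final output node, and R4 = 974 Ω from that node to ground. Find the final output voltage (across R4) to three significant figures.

Stage 2 presents R3+R4 = 1617 Ω as a load on stage 1's tap.
Stage 1's lower leg becomes R2‖(R3+R4) = 1260 Ω, so V_mid = 19.6 × 1260/1530 = 16.14 V.
Stage 2 is itself unloaded: V_out = V_mid × R4/(R3+R4) = 16.14 × 974/1617 = 9.72 V.

V_out ≈ 9.72 V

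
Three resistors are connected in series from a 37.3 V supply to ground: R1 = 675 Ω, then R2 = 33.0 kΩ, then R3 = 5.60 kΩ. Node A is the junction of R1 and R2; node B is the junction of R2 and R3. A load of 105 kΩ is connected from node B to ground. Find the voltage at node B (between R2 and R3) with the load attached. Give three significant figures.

V ≈ 5.09 V

At node B, R3 is in parallel with the load: R3‖R_L = 5316 Ω.
Below node A the resistance is R2 + (R3‖R_L) = 38320 Ω, so V_A = 37.3 × 38320/38990 = 36.65 V.
Then V_B = V_A × (R3‖R_L)/(R2 + R3‖R_L) = 36.65 × 5316/38320 = 5.09 V.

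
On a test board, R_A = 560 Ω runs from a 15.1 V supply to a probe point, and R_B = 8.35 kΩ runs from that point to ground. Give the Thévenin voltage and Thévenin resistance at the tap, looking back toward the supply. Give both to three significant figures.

V_th = 14.2 V, R_th = 525 Ω

V_th is the open-circuit tap voltage: 15.1 × 8350/(560 + 8350) = 14.2 V.
With the supply zeroed, R_A and R_B appear in parallel from the tap: R_th = R_A‖R_B = (560 × 8350)/8910 = 525 Ω.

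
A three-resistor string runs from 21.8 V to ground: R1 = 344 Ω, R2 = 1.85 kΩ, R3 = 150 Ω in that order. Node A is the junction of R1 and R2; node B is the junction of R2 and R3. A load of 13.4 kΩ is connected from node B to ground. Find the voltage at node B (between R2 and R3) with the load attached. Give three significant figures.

V ≈ 1.38 V

At node B, R3 is in parallel with the load: R3‖R_L = 148.3 Ω.
Below node A the resistance is R2 + (R3‖R_L) = 1998 Ω, so V_A = 21.8 × 1998/2342 = 18.60 V.
Then V_B = V_A × (R3‖R_L)/(R2 + R3‖R_L) = 18.60 × 148.3/1998 = 1.38 V.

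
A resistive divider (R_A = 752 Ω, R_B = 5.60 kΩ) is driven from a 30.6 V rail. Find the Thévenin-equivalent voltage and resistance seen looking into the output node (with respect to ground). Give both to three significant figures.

V_th = 27.0 V, R_th = 663 Ω

V_th is the open-circuit tap voltage: 30.6 × 5600/(752 + 5600) = 27.0 V.
With the supply zeroed, R_A and R_B appear in parallel from the tap: R_th = R_A‖R_B = (752 × 5600)/6352 = 663 Ω.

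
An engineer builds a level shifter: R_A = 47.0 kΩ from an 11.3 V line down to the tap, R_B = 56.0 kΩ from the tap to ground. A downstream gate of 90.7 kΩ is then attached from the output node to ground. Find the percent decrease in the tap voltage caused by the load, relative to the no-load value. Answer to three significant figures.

22.0 %

The divider's output (Thévenin) resistance is R_A‖R_B = 25.55 kΩ.
Fractional drop under load = R_th/(R_th + R_L) = 25.55 / (25.55 + 90.7) = 0.2198.
So the output falls by 22.0 %.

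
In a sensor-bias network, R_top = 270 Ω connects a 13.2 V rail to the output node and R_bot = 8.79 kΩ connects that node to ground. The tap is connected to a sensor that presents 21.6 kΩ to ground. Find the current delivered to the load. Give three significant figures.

R_bot‖R_L = 6248 Ω; V_out = 13.2 × 6248/6518 = 12.65 V.
I_L = V_out / R_L = 12.65 / 21.6 kΩ = 0.586 mA.

I_L ≈ 0.586 mA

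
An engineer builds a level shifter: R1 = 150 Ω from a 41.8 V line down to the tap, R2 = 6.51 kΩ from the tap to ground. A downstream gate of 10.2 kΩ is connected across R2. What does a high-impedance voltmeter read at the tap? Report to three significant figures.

V_out ≈ 40.3 V

The load sits in parallel with R2: R2‖R_L = (6510 × 10200) / (6510 + 10200) = 3974 Ω.
V_out = 41.8 × 3974 / (150 + 3974) = 41.8 × 3974/4124 = 40.3 V.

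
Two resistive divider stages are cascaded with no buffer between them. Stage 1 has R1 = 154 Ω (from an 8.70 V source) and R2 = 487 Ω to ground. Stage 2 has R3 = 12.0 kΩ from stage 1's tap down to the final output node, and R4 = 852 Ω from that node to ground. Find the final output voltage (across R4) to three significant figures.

V_out ≈ 0.434 V

Stage 2 presents R3+R4 = 12850 Ω as a load on stage 1's tap.
Stage 1's lower leg becomes R2‖(R3+R4) = 469.2 Ω, so V_mid = 8.70 × 469.2/623.2 = 6.550 V.
Stage 2 is itself unloaded: V_out = V_mid × R4/(R3+R4) = 6.550 × 852/12850 = 0.434 V.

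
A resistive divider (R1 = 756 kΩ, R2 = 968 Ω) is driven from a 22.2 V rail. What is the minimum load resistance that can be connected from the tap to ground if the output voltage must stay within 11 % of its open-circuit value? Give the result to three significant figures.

Output resistance R_th = R1‖R2 = (756000 × 968)/757000 = 966.8 Ω.
The fractional drop is R_th/(R_th + R_L); requiring this ≤ 0.110 gives R_L ≥ R_th(1/0.110 − 1) = 966.8 × 8.091 = 7.82 kΩ.

R_L(min) ≈ 7.82 kΩ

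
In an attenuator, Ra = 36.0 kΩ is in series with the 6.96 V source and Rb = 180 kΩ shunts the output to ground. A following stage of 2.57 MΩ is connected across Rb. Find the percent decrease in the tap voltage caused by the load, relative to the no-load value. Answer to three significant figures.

1.15 %

The divider's output (Thévenin) resistance is Ra‖Rb = 30.00 kΩ.
Fractional drop under load = R_th/(R_th + R_L) = 30.00 / (30.00 + 2570) = 0.01154.
So the output falls by 1.15 %.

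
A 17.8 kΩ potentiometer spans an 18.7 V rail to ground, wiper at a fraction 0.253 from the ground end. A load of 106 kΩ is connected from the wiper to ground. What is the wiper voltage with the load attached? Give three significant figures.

V ≈ 4.59 V

The wiper splits the pot into (1−α)R = 13.30 kΩ above and αR = 4.503 kΩ below.
Lower section ‖ load = 4.320 kΩ.
V_wiper = 18.7 × 4.320/(13.30 + 4.320) = 4.59 V.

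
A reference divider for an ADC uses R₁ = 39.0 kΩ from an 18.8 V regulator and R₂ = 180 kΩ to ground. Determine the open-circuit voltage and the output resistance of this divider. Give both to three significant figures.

V_th is the open-circuit tap voltage: 18.8 × 180/(39.0 + 180) = 15.5 V.
With the supply zeroed, R₁ and R₂ appear in parallel from the tap: R_th = R₁‖R₂ = (39.0 × 180)/219.0 = 32.1 kΩ.

V_th = 15.5 V, R_th = 32.1 kΩ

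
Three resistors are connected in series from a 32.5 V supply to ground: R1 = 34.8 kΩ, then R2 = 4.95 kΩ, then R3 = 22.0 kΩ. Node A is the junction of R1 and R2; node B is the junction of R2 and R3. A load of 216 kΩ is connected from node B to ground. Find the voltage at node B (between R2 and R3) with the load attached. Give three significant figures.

At node B, R3 is in parallel with the load: R3‖R_L = 19.97 kΩ.
Below node A the resistance is R2 + (R3‖R_L) = 24.92 kΩ, so V_A = 32.5 × 24.92/59.72 = 13.56 V.
Then V_B = V_A × (R3‖R_L)/(R2 + R3‖R_L) = 13.56 × 19.97/24.92 = 10.9 V.

V ≈ 10.9 V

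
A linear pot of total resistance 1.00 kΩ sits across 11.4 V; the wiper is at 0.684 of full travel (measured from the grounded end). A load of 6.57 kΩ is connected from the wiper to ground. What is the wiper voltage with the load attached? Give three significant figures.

V ≈ 7.55 V

The wiper splits the pot into (1−α)R = 316.0 Ω above and αR = 684.0 Ω below.
Lower section ‖ load = 619.5 Ω.
V_wiper = 11.4 × 619.5/(316.0 + 619.5) = 7.55 V.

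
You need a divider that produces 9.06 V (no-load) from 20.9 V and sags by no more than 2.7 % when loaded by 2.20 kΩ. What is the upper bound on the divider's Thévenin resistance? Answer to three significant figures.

R_th ≤ 61.0 Ω

Loading drop = R_th/(R_th + R_L) ≤ 0.0270, so R_th ≤ R_L · ε/(1−ε) = 2.20 kΩ × 0.0270/0.9730 = 61.0 Ω.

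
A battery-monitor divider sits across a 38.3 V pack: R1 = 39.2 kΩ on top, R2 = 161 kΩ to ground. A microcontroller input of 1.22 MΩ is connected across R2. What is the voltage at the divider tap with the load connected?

The load sits in parallel with R2: R2‖R_L = (161 × 1220) / (161 + 1220) = 142.2 kΩ.
V_out = 38.3 × 142.2 / (39.2 + 142.2) = 38.3 × 142.2/181.4 = 30.0 V.

V_out ≈ 30.0 V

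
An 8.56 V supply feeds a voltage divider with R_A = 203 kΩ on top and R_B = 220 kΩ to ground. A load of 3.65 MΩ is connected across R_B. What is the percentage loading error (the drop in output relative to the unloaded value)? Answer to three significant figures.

2.81 %

The divider's output (Thévenin) resistance is R_A‖R_B = 105.6 kΩ.
Fractional drop under load = R_th/(R_th + R_L) = 105.6 / (105.6 + 3650) = 0.02811.
So the output falls by 2.81 %.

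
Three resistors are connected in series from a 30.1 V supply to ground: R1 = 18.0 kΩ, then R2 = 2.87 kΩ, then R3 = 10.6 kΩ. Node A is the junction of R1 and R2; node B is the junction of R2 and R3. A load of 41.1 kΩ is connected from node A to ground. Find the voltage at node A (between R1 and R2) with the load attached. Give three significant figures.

Below node A the series string R2+R3 = 13.47 kΩ sits in parallel with the 41.1 kΩ load: 10.15 kΩ.
V_A = 30.1 × 10.15/(18.0 + 10.15) = 10.8 V.

V ≈ 10.8 V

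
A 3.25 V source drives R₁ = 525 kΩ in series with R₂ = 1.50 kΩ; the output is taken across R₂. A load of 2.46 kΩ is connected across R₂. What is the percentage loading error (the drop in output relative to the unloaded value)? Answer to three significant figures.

37.8 %

The divider's output (Thévenin) resistance is R₁‖R₂ = 1.496 kΩ.
Fractional drop under load = R_th/(R_th + R_L) = 1.496 / (1.496 + 2.46) = 0.3781.
So the output falls by 37.8 %.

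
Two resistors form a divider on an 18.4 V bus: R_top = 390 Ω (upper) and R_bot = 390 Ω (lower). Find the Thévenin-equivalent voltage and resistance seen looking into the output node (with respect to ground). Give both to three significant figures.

V_th = 9.20 V, R_th = 195 Ω

V_th is the open-circuit tap voltage: 18.4 × 390/(390 + 390) = 9.20 V.
With the supply zeroed, R_top and R_bot appear in parallel from the tap: R_th = R_top‖R_bot = (390 × 390)/780.0 = 195 Ω.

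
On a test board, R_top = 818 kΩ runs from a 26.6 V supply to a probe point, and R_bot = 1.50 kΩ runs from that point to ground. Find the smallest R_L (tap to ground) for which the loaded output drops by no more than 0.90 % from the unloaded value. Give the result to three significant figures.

Output resistance R_th = R_top‖R_bot = (818 × 1.50)/819.5 = 1.497 kΩ.
The fractional drop is R_th/(R_th + R_L); requiring this ≤ 0.00900 gives R_L ≥ R_th(1/0.00900 − 1) = 1.497 × 110.1 = 165 kΩ.

R_L(min) ≈ 165 kΩ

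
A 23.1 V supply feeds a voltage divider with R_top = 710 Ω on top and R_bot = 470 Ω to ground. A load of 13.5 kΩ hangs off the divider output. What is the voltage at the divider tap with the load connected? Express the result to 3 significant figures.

The load sits in parallel with R_bot: R_bot‖R_L = (470 × 13500) / (470 + 13500) = 454.2 Ω.
V_out = 23.1 × 454.2 / (710 + 454.2) = 23.1 × 454.2/1164 = 9.01 V.

V_out ≈ 9.01 V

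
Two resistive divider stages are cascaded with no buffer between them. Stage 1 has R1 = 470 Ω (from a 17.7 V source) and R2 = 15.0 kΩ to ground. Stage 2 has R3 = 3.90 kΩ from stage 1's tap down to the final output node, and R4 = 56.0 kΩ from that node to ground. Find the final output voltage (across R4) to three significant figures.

V_out ≈ 15.9 V

Stage 2 presents R3+R4 = 59900 Ω as a load on stage 1's tap.
Stage 1's lower leg becomes R2‖(R3+R4) = 12000 Ω, so V_mid = 17.7 × 12000/12470 = 17.03 V.
Stage 2 is itself unloaded: V_out = V_mid × R4/(R3+R4) = 17.03 × 56000/59900 = 15.9 V.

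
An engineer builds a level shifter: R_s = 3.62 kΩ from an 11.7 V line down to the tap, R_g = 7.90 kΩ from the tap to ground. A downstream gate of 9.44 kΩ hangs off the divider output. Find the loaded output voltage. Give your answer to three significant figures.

The load sits in parallel with R_g: R_g‖R_L = (7.90 × 9.44) / (7.90 + 9.44) = 4.301 kΩ.
V_out = 11.7 × 4.301 / (3.62 + 4.301) = 11.7 × 4.301/7.921 = 6.35 V.

V_out ≈ 6.35 V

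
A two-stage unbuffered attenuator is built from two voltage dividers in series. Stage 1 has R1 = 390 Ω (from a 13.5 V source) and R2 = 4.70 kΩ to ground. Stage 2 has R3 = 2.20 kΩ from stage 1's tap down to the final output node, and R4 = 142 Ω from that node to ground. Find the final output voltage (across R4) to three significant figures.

V_out ≈ 0.655 V

Stage 2 presents R3+R4 = 2342 Ω as a load on stage 1's tap.
Stage 1's lower leg becomes R2‖(R3+R4) = 1563 Ω, so V_mid = 13.5 × 1563/1953 = 10.80 V.
Stage 2 is itself unloaded: V_out = V_mid × R4/(R3+R4) = 10.80 × 142/2342 = 0.655 V.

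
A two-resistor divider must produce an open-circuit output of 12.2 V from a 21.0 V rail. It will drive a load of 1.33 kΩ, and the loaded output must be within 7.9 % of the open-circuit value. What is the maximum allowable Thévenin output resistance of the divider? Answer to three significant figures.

Loading drop = R_th/(R_th + R_L) ≤ 0.0790, so R_th ≤ R_L · ε/(1−ε) = 1.33 kΩ × 0.0790/0.9210 = 114 Ω.
(Any R1, R2 with R2/(R1+R2) = 0.581 and R1‖R2 ≤ 114 Ω will meet the spec.)

R_th ≤ 114 Ω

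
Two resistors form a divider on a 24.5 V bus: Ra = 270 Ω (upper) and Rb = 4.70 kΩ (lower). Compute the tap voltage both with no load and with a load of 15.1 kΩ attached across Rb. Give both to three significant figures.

Open-circuit: V = 24.5 × 4700/(270 + 4700) = 23.2 V.
With the load, Rb becomes Rb‖R_L = 3584 Ω, so V = 24.5 × 3584/3854 = 22.8 V.

Unloaded: 23.2 V; loaded: 22.8 V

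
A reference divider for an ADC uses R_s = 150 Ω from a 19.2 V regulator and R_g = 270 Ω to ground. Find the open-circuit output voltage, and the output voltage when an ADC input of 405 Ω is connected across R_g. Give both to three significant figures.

Unloaded: 12.3 V; loaded: 9.97 V

Open-circuit: V = 19.2 × 270/(150 + 270) = 12.3 V.
With the load, R_g becomes R_g‖R_L = 162.0 Ω, so V = 19.2 × 162.0/312.0 = 9.97 V.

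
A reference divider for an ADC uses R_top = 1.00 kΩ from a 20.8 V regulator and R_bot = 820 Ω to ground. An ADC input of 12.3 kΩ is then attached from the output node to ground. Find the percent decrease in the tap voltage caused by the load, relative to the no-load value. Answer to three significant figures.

3.53 %

The divider's output (Thévenin) resistance is R_top‖R_bot = 450.5 Ω.
Fractional drop under load = R_th/(R_th + R_L) = 450.5 / (450.5 + 12300) = 0.03534.
So the output falls by 3.53 %.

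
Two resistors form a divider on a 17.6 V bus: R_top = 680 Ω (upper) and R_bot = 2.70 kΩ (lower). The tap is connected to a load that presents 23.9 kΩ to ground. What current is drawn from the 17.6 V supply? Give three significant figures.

I ≈ 5.67 mA

R_bot‖R_L = 2426 Ω, so the source sees R_top + R_bot‖R_L = 3106 Ω.
I = 17.6 V / 3106 Ω = 5.67 mA.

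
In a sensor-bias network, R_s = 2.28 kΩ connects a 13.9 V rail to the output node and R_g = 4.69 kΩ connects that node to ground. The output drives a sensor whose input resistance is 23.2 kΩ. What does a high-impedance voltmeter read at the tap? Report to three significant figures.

V_out ≈ 8.77 V

The load sits in parallel with R_g: R_g‖R_L = (4.69 × 23.2) / (4.69 + 23.2) = 3.901 kΩ.
V_out = 13.9 × 3.901 / (2.28 + 3.901) = 13.9 × 3.901/6.181 = 8.77 V.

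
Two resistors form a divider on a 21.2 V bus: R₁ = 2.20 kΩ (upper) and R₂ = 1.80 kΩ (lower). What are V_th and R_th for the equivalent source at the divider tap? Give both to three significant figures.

V_th = 9.54 V, R_th = 990 Ω

V_th is the open-circuit tap voltage: 21.2 × 1.80/(2.20 + 1.80) = 9.54 V.
With the supply zeroed, R₁ and R₂ appear in parallel from the tap: R_th = R₁‖R₂ = (2.20 × 1.80)/4.000 = 990 Ω.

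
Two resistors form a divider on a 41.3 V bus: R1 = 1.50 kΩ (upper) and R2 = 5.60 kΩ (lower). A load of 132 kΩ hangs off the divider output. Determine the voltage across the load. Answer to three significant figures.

V_out ≈ 32.3 V

The load sits in parallel with R2: R2‖R_L = (5.60 × 132) / (5.60 + 132) = 5.372 kΩ.
V_out = 41.3 × 5.372 / (1.50 + 5.372) = 41.3 × 5.372/6.872 = 32.3 V.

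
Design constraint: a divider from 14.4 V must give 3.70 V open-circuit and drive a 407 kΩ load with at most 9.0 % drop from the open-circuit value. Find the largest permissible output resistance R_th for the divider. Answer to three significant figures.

R_th ≤ 40.3 kΩ

Loading drop = R_th/(R_th + R_L) ≤ 0.0900, so R_th ≤ R_L · ε/(1−ε) = 407 kΩ × 0.0900/0.9100 = 40.3 kΩ.
(Any R1, R2 with R2/(R1+R2) = 0.257 and R1‖R2 ≤ 40.3 kΩ will meet the spec.)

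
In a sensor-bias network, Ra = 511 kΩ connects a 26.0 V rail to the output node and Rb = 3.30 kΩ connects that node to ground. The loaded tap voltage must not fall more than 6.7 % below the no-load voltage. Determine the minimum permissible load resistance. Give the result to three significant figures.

R_L(min) ≈ 45.7 kΩ

Output resistance R_th = Ra‖Rb = (511 × 3.30)/514.3 = 3.279 kΩ.
The fractional drop is R_th/(R_th + R_L); requiring this ≤ 0.0670 gives R_L ≥ R_th(1/0.0670 − 1) = 3.279 × 13.93 = 45.7 kΩ.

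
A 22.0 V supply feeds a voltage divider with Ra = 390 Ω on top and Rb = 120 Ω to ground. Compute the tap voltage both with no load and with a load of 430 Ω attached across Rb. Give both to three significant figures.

Open-circuit: V = 22.0 × 120/(390 + 120) = 5.18 V.
With the load, Rb becomes Rb‖R_L = 93.82 Ω, so V = 22.0 × 93.82/483.8 = 4.27 V.

Unloaded: 5.18 V; loaded: 4.27 V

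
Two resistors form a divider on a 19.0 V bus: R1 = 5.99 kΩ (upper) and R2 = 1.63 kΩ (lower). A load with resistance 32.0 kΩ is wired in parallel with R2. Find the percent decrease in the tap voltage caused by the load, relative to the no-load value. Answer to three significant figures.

3.85 %

The divider's output (Thévenin) resistance is R1‖R2 = 1.281 kΩ.
Fractional drop under load = R_th/(R_th + R_L) = 1.281 / (1.281 + 32.0) = 0.03850.
So the output falls by 3.85 %.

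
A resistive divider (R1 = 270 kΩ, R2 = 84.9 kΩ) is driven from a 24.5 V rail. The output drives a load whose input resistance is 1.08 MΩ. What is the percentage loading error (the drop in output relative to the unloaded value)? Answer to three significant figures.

The divider's output (Thévenin) resistance is R1‖R2 = 64.59 kΩ.
Fractional drop under load = R_th/(R_th + R_L) = 64.59 / (64.59 + 1080) = 0.05643.
So the output falls by 5.64 %.

5.64 %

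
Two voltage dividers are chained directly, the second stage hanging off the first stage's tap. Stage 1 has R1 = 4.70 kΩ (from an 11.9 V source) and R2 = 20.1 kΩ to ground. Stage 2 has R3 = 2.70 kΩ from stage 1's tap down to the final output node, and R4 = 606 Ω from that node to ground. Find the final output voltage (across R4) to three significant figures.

Stage 2 presents R3+R4 = 3306 Ω as a load on stage 1's tap.
Stage 1's lower leg becomes R2‖(R3+R4) = 2839 Ω, so V_mid = 11.9 × 2839/7539 = 4.481 V.
Stage 2 is itself unloaded: V_out = V_mid × R4/(R3+R4) = 4.481 × 606/3306 = 0.821 V.

V_out ≈ 0.821 V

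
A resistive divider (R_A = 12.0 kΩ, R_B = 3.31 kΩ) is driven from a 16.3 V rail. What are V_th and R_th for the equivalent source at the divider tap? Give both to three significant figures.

V_th is the open-circuit tap voltage: 16.3 × 3.31/(12.0 + 3.31) = 3.52 V.
With the supply zeroed, R_A and R_B appear in parallel from the tap: R_th = R_A‖R_B = (12.0 × 3.31)/15.31 = 2.59 kΩ.

V_th = 3.52 V, R_th = 2.59 kΩ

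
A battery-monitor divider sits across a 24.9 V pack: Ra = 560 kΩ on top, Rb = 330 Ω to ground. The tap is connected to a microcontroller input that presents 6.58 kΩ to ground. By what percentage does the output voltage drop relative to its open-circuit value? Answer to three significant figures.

The divider's output (Thévenin) resistance is Ra‖Rb = 329.8 Ω.
Fractional drop under load = R_th/(R_th + R_L) = 329.8 / (329.8 + 6580) = 0.04773.
So the output falls by 4.77 %.

4.77 %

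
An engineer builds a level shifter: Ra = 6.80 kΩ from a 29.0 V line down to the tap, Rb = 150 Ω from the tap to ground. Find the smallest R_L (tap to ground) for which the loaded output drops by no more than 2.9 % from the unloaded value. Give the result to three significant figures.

Output resistance R_th = Ra‖Rb = (6800 × 150)/6950 = 146.8 Ω.
The fractional drop is R_th/(R_th + R_L); requiring this ≤ 0.0290 gives R_L ≥ R_th(1/0.0290 − 1) = 146.8 × 33.48 = 4.91 kΩ.

R_L(min) ≈ 4.91 kΩ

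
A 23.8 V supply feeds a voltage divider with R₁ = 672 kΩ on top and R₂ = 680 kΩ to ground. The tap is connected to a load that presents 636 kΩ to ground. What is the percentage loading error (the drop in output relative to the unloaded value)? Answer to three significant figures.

34.7 %

Unloaded V = 23.8 × 680/1352 = 11.97 V.
Loaded: R₂‖R_L = 328.6 kΩ, giving V = 23.8 × 328.6/1001 = 7.817 V.
Drop = (11.97 − 7.817) / 11.97 = 34.7 %.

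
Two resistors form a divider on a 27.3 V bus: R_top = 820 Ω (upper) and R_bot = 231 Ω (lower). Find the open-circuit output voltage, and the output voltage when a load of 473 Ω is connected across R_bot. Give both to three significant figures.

Unloaded: 6.00 V; loaded: 4.34 V

Open-circuit: V = 27.3 × 231/(820 + 231) = 6.00 V.
With the load, R_bot becomes R_bot‖R_L = 155.2 Ω, so V = 27.3 × 155.2/975.2 = 4.34 V.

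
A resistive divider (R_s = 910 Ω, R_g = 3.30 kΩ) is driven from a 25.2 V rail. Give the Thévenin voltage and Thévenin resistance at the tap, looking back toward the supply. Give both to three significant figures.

V_th = 19.8 V, R_th = 713 Ω

V_th is the open-circuit tap voltage: 25.2 × 3300/(910 + 3300) = 19.8 V.
With the supply zeroed, R_s and R_g appear in parallel from the tap: R_th = R_s‖R_g = (910 × 3300)/4210 = 713 Ω.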